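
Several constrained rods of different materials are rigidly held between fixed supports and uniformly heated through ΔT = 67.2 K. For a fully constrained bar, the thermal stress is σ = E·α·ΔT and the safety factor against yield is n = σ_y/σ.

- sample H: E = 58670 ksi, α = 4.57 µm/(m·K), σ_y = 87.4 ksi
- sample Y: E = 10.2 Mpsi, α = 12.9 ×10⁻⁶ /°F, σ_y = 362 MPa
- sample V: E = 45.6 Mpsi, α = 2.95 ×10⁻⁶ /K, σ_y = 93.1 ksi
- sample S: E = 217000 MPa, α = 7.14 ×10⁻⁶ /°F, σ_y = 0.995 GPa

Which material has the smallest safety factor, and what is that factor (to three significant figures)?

With everything in SI (GPa, ×10⁻⁶/K, MPa):
  sample H: E = 404.5, α = 4.57, σ_y = 602.6 → σ = 124 MPa, n = 4.85
  sample Y: E = 70.33, α = 23.2, σ_y = 362.0 → σ = 110 MPa, n = 3.30
  sample V: E = 314.4, α = 2.95, σ_y = 641.9 → σ = 62.3 MPa, n = 10.3
  sample S: E = 217.0, α = 12.9, σ_y = 995.0 → σ = 187 MPa, n = 5.31
Sample Y has the lowest safety factor, n = 3.30.

sample Y, n = 3.30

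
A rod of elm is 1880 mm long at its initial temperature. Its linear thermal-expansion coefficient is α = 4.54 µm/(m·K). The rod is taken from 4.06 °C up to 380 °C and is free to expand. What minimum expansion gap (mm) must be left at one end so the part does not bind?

ΔT = 380 − 4.06 = 375.9 K.
ΔL = α·L₀·ΔT = 4.54×10⁻⁶ × 1880 mm × 375.9 K = 3.21 mm.

3.21 mm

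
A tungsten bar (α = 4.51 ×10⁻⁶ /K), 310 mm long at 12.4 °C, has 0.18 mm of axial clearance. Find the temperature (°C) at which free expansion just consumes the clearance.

α·L₀·ΔT = 0.18 mm ⇒ ΔT = 0.18 / (4.51×10⁻⁶ × 310.0) = 128.7 K.
T = 12.4 + 128.7 = 141.1 °C.

141 °C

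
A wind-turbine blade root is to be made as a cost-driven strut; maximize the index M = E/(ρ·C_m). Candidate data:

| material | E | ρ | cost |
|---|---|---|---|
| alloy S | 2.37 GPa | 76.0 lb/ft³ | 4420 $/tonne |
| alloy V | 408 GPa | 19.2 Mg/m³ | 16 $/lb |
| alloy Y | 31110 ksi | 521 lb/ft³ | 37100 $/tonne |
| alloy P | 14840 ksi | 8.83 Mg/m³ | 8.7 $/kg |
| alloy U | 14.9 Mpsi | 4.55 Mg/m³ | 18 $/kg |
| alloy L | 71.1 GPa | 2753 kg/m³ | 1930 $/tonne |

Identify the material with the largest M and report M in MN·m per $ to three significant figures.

alloy L, M = 13.4 MN·m per $

In SI units:
  alloy S: E = 2.370 GPa, ρ = 1217 kg/m³, cost = 4.420 $/kg
  alloy V: E = 408.0 GPa, ρ = 19200 kg/m³, cost = 35.27 $/kg
  alloy Y: E = 214.5 GPa, ρ = 8346 kg/m³, cost = 37.10 $/kg
  alloy P: E = 102.3 GPa, ρ = 8830 kg/m³, cost = 8.700 $/kg
  alloy U: E = 102.7 GPa, ρ = 4550 kg/m³, cost = 18.00 $/kg
  alloy L: E = 71.10 GPa, ρ = 2753 kg/m³, cost = 1.930 $/kg
  alloy L: M = 13.4 MN·m per $
  alloy P: M = 1.33 MN·m per $
  alloy U: M = 1.25 MN·m per $
  alloy Y: M = 0.693 MN·m per $
  alloy V: M = 0.602 MN·m per $
  alloy S: M = 0.440 MN·m per $
Alloy L ranks first.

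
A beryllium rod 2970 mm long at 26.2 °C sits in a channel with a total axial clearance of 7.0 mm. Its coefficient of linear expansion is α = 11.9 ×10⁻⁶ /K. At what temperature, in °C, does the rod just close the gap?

224 °C

α·L₀·ΔT = 7.0 mm ⇒ ΔT = 7.0 / (11.9×10⁻⁶ × 2970.0) = 198.1 K.
T = 26.2 + 198.1 = 224.3 °C.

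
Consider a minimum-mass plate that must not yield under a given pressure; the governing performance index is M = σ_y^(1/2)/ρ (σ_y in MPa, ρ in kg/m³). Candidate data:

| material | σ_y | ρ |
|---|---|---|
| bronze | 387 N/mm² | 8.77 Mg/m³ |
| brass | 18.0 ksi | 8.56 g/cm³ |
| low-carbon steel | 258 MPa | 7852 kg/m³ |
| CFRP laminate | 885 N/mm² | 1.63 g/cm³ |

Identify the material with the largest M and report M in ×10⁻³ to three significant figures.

CFRP laminate, M = 18.3×10⁻³

After converting to SI:
  bronze: σ_y = 387.0 MPa, ρ = 8770 kg/m³
  brass: σ_y = 124.1 MPa, ρ = 8560 kg/m³
  low-carbon steel: σ_y = 258.0 MPa, ρ = 7852 kg/m³
  CFRP laminate: σ_y = 885.0 MPa, ρ = 1630 kg/m³
  CFRP laminate: M = 18.3×10⁻³
  bronze: M = 2.24×10⁻³
  low-carbon steel: M = 2.05×10⁻³
  brass: M = 1.30×10⁻³
CFRP laminate ranks first.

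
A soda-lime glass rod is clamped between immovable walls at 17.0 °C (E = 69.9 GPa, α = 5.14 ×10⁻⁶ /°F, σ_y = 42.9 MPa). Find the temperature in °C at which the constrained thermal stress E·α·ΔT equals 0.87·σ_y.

74.7 °C

α = 5.14×10⁻⁶/°F × 9/5 = 9.25×10⁻⁶/K.
E·α·ΔT = 37.32 MPa ⇒ ΔT = 37.32 / (69.90×10³ × 9.25×10⁻⁶) = 57.71 K.
T = 17.0 + 57.71 = 74.71 °C.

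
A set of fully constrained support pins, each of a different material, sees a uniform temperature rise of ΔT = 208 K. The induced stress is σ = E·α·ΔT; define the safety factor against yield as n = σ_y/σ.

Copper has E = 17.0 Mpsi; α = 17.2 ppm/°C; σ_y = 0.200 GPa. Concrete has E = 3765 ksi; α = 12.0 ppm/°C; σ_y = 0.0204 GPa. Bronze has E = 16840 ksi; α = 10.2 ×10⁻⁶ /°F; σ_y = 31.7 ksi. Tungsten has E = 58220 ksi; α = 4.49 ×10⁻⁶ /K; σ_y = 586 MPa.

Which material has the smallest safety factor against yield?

Per material, after unit conversion:
  copper: E = 117.2, α = 17.2, σ_y = 200.0 → σ = 419 MPa, n = 0.477
  concrete: E = 25.96, α = 12.0, σ_y = 20.40 → σ = 64.8 MPa, n = 0.315
  bronze: E = 116.1, α = 18.4, σ_y = 218.6 → σ = 443 MPa, n = 0.493
  tungsten: E = 401.4, α = 4.49, σ_y = 586.0 → σ = 375 MPa, n = 1.56
The minimum is concrete at n = 0.315.

concrete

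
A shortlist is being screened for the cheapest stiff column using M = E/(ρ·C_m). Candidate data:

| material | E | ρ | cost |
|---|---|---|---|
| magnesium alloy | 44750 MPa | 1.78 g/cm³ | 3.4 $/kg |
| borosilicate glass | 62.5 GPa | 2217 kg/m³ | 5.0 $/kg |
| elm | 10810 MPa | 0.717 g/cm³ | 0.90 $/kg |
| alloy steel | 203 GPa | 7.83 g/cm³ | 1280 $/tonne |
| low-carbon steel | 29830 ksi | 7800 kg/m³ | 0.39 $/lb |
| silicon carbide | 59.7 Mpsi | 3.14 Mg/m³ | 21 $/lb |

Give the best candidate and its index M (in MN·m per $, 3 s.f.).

low-carbon steel, M = 30.7 MN·m per $

After converting to SI:
  magnesium alloy: E = 44.75 GPa, ρ = 1780 kg/m³, cost = 3.400 $/kg
  borosilicate glass: E = 62.50 GPa, ρ = 2217 kg/m³, cost = 5.000 $/kg
  elm: E = 10.81 GPa, ρ = 717.0 kg/m³, cost = 0.9000 $/kg
  alloy steel: E = 203.0 GPa, ρ = 7830 kg/m³, cost = 1.280 $/kg
  low-carbon steel: E = 205.7 GPa, ρ = 7800 kg/m³, cost = 0.8598 $/kg
  silicon carbide: E = 411.6 GPa, ρ = 3140 kg/m³, cost = 46.30 $/kg
  low-carbon steel: M = 30.7 MN·m per $
  alloy steel: M = 20.3 MN·m per $
  elm: M = 16.8 MN·m per $
  magnesium alloy: M = 7.39 MN·m per $
  borosilicate glass: M = 5.64 MN·m per $
  silicon carbide: M = 2.83 MN·m per $
Highest index: low-carbon steel.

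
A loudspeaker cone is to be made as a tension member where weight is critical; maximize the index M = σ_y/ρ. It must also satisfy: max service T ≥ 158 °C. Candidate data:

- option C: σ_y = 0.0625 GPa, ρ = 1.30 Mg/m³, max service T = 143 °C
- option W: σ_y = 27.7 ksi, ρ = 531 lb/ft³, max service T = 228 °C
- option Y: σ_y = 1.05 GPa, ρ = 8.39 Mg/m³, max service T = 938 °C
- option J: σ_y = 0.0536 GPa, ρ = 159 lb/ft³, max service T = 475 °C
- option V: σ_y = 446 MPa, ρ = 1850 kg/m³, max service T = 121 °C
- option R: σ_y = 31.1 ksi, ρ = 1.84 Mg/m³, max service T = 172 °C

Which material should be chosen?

Screen on constraints: max service T ≥ 158 °C. Survivors: option W, option Y, option J, option R.
After converting to SI:
  option W: σ_y = 191.0 MPa, ρ = 8506 kg/m³
  option Y: σ_y = 1050 MPa, ρ = 8390 kg/m³
  option J: σ_y = 53.60 MPa, ρ = 2547 kg/m³
  option R: σ_y = 214.4 MPa, ρ = 1840 kg/m³
  option Y: M = 125 kN·m/kg
  option R: M = 117 kN·m/kg
  option W: M = 22.5 kN·m/kg
  option J: M = 21.0 kN·m/kg
Highest index: option Y.

option Y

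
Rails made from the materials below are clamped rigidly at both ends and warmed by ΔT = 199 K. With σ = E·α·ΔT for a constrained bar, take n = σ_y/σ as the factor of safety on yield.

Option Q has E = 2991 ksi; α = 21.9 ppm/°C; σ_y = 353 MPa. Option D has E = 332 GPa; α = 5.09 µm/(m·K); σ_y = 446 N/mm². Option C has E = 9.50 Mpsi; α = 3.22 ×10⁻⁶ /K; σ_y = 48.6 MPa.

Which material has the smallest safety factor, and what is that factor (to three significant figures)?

In consistent units (E in GPa, α in ×10⁻⁶/K, σ_y in MPa):
  option Q: E = 20.62, α = 21.9, σ_y = 353.0 → σ = 89.9 MPa, n = 3.93
  option D: E = 332.0, α = 5.09, σ_y = 446.0 → σ = 336 MPa, n = 1.33
  option C: E = 65.50, α = 3.22, σ_y = 48.60 → σ = 42.0 MPa, n = 1.16
Smallest n: option C with n = 1.16.

option C, n = 1.16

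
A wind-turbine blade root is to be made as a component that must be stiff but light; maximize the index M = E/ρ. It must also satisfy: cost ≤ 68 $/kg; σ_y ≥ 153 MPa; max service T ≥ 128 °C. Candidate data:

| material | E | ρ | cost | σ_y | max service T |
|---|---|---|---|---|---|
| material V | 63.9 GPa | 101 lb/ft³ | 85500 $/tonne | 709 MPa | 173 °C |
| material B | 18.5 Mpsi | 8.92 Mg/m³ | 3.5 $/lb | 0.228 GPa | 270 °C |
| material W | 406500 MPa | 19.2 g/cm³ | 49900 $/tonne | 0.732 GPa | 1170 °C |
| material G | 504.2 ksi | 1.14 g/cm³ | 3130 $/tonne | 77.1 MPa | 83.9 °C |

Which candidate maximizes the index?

material W

Screen on constraints: cost ≤ 68 $/kg; σ_y ≥ 153 MPa; max service T ≥ 128 °C. Survivors: material B, material W.
In SI units:
  material B: E = 127.6 GPa, ρ = 8920 kg/m³
  material W: E = 406.5 GPa, ρ = 19200 kg/m³
  material W: M = 21.2 MN·m/kg
  material B: M = 14.3 MN·m/kg
Material W ranks first.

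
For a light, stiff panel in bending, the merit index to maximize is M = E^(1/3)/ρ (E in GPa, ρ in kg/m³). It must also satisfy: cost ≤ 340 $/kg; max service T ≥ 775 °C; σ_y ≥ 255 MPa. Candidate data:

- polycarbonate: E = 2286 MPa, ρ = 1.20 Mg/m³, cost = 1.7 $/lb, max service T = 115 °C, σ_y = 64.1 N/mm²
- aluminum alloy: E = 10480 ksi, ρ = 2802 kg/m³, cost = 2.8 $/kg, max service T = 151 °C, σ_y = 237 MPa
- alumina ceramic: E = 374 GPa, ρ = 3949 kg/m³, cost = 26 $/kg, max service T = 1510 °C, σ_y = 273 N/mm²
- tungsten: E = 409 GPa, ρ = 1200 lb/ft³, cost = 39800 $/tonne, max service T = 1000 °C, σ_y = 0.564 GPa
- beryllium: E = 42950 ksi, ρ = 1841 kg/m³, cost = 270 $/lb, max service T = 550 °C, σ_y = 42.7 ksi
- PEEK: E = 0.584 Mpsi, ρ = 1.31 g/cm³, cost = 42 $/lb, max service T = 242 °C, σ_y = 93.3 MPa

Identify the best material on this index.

alumina ceramic

Screen on constraints: cost ≤ 340 $/kg; max service T ≥ 775 °C; σ_y ≥ 255 MPa. Survivors: alumina ceramic, tungsten.
Putting every candidate on a common basis:
  alumina ceramic: E = 374.0 GPa, ρ = 3949 kg/m³
  tungsten: E = 409.0 GPa, ρ = 19220 kg/m³
  alumina ceramic: M = 1.82×10⁻³
  tungsten: M = 0.386×10⁻³
Alumina ceramic has the largest M.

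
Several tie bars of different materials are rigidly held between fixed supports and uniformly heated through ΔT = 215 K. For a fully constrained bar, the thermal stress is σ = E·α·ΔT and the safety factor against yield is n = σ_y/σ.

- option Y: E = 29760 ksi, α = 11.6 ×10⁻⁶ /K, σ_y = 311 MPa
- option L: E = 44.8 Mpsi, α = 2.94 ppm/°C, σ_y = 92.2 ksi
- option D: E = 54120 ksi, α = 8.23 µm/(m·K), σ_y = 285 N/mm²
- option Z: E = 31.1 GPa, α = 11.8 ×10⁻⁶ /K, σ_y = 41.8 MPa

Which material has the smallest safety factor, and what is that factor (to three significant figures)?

option D, n = 0.432

In consistent units (E in GPa, α in ×10⁻⁶/K, σ_y in MPa):
  option Y: E = 205.2, α = 11.6, σ_y = 311.0 → σ = 512 MPa, n = 0.608
  option L: E = 308.9, α = 2.94, σ_y = 635.7 → σ = 195 MPa, n = 3.26
  option D: E = 373.1, α = 8.23, σ_y = 285.0 → σ = 660 MPa, n = 0.432
  option Z: E = 31.10, α = 11.8, σ_y = 41.80 → σ = 78.9 MPa, n = 0.530
Smallest n: option D with n = 0.432.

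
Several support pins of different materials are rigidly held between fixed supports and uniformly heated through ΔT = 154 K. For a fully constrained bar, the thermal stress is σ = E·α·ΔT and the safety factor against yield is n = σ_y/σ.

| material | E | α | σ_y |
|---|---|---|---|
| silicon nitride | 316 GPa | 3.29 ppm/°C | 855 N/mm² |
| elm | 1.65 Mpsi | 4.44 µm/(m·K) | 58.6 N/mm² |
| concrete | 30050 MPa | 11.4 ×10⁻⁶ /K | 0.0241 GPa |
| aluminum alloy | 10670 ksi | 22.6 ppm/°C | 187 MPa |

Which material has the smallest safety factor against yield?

With everything in SI (GPa, ×10⁻⁶/K, MPa):
  silicon nitride: E = 316.0, α = 3.29, σ_y = 855.0 → σ = 160 MPa, n = 5.34
  elm: E = 11.38, α = 4.44, σ_y = 58.60 → σ = 7.78 MPa, n = 7.53
  concrete: E = 30.05, α = 11.4, σ_y = 24.10 → σ = 52.8 MPa, n = 0.457
  aluminum alloy: E = 73.57, α = 22.6, σ_y = 187.0 → σ = 256 MPa, n = 0.730
The minimum is concrete at n = 0.457.

concrete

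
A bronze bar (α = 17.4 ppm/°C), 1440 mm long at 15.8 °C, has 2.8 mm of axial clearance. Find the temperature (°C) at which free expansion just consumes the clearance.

128 °C

α·L₀·ΔT = 2.8 mm ⇒ ΔT = 2.8 / (17.4×10⁻⁶ × 1440.0) = 111.7 K.
T = 15.8 + 111.7 = 127.5 °C.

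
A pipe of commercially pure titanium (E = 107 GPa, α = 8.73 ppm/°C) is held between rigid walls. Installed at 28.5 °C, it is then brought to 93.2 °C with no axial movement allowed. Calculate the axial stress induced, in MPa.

60.4 MPa

ΔT = 64.70 K. Constrained thermal stress σ = E·α·ΔT = 107.0×10³ MPa × 8.73×10⁻⁶ × 64.70 = 60.4 MPa (compressive).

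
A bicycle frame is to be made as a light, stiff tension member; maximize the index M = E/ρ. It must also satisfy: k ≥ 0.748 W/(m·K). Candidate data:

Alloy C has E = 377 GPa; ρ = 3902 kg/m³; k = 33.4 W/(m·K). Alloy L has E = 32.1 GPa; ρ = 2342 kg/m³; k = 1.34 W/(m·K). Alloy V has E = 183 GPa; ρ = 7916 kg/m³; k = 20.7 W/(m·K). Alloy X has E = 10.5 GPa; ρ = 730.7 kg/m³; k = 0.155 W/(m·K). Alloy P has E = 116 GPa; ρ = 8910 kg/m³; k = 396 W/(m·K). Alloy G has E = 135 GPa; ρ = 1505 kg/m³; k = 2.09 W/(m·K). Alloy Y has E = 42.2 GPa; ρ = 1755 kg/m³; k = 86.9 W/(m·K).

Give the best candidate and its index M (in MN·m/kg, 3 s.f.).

alloy C, M = 96.6 MN·m/kg

Screen on constraints: k ≥ 0.748 W/(m·K). Survivors: alloy C, alloy L, alloy V, alloy P, alloy G, alloy Y.
Computing M directly (units already consistent):
  alloy C: M = 96.6 MN·m/kg
  alloy G: M = 89.7 MN·m/kg
  alloy Y: M = 24.0 MN·m/kg
  alloy V: M = 23.1 MN·m/kg
  alloy L: M = 13.7 MN·m/kg
  alloy P: M = 13.0 MN·m/kg
Alloy C ranks first.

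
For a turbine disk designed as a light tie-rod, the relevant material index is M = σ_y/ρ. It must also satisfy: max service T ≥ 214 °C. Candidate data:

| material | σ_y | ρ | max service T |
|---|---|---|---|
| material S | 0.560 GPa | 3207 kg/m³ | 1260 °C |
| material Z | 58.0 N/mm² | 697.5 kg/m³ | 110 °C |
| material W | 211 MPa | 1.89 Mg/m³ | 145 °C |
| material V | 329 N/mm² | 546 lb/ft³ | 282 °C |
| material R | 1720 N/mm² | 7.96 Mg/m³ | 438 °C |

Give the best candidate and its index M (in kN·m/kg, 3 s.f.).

material R, M = 216 kN·m/kg

Screen on constraints: max service T ≥ 214 °C. Survivors: material S, material V, material R.
Putting every candidate on a common basis:
  material S: σ_y = 560.0 MPa, ρ = 3207 kg/m³
  material V: σ_y = 329.0 MPa, ρ = 8746 kg/m³
  material R: σ_y = 1720 MPa, ρ = 7960 kg/m³
  material R: M = 216 kN·m/kg
  material S: M = 175 kN·m/kg
  material V: M = 37.6 kN·m/kg
Material R has the largest M.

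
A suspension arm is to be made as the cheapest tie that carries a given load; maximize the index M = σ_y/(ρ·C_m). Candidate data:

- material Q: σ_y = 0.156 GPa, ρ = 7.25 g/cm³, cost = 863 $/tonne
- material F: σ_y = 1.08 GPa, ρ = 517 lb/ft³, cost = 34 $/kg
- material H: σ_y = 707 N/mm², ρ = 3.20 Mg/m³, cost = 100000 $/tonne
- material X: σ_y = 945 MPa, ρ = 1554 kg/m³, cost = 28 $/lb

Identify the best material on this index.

material Q

After converting to SI:
  material Q: σ_y = 156.0 MPa, ρ = 7250 kg/m³, cost = 0.8630 $/kg
  material F: σ_y = 1080 MPa, ρ = 8282 kg/m³, cost = 34.00 $/kg
  material H: σ_y = 707.0 MPa, ρ = 3200 kg/m³, cost = 100.0 $/kg
  material X: σ_y = 945.0 MPa, ρ = 1554 kg/m³, cost = 61.73 $/kg
  material Q: M = 24.9 kN·m per $
  material X: M = 9.85 kN·m per $
  material F: M = 3.84 kN·m per $
  material H: M = 2.21 kN·m per $
The maximum is for material Q.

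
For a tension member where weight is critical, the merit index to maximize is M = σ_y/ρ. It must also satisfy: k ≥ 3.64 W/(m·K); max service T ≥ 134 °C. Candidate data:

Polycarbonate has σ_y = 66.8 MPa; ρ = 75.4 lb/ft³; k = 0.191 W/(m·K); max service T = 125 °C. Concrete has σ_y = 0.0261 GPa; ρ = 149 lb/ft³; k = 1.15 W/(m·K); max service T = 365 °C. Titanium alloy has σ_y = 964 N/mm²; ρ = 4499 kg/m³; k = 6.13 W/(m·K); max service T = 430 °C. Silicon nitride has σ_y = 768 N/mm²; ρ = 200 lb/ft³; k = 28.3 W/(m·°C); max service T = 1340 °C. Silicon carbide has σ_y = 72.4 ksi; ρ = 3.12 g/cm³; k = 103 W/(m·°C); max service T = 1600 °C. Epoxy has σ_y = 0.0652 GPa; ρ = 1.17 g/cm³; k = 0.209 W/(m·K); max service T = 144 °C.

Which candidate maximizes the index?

silicon nitride

Screen on constraints: k ≥ 3.64 W/(m·K); max service T ≥ 134 °C. Survivors: titanium alloy, silicon nitride, silicon carbide.
Normalizing units and computing the index:
  titanium alloy: σ_y = 964.0 MPa, ρ = 4499 kg/m³
  silicon nitride: σ_y = 768.0 MPa, ρ = 3204 kg/m³
  silicon carbide: σ_y = 499.2 MPa, ρ = 3120 kg/m³
  silicon nitride: M = 240 kN·m/kg
  titanium alloy: M = 214 kN·m/kg
  silicon carbide: M = 160 kN·m/kg
Silicon nitride has the largest M.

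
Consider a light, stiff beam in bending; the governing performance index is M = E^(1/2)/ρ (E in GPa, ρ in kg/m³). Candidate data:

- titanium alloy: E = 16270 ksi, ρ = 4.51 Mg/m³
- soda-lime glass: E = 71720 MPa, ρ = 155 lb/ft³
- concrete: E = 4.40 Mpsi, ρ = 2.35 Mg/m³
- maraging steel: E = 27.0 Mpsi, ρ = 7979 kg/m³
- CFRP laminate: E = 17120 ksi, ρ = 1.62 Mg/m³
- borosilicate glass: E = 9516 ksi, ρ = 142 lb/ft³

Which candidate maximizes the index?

In SI units:
  titanium alloy: E = 112.2 GPa, ρ = 4510 kg/m³
  soda-lime glass: E = 71.72 GPa, ρ = 2483 kg/m³
  concrete: E = 30.34 GPa, ρ = 2350 kg/m³
  maraging steel: E = 186.2 GPa, ρ = 7979 kg/m³
  CFRP laminate: E = 118.0 GPa, ρ = 1620 kg/m³
  borosilicate glass: E = 65.61 GPa, ρ = 2275 kg/m³
  CFRP laminate: M = 6.71×10⁻³
  borosilicate glass: M = 3.56×10⁻³
  soda-lime glass: M = 3.41×10⁻³
  titanium alloy: M = 2.35×10⁻³
  concrete: M = 2.34×10⁻³
  maraging steel: M = 1.71×10⁻³
The maximum is for CFRP laminate.

CFRP laminate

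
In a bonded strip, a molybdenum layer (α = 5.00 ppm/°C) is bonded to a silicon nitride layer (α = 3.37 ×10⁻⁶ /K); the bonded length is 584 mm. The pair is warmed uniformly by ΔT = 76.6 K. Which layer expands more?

molybdenum

α(molybdenum) = 5.00×10⁻⁶/K vs α(silicon nitride) = 3.37×10⁻⁶/K.
Higher α expands more for the same ΔT: molybdenum.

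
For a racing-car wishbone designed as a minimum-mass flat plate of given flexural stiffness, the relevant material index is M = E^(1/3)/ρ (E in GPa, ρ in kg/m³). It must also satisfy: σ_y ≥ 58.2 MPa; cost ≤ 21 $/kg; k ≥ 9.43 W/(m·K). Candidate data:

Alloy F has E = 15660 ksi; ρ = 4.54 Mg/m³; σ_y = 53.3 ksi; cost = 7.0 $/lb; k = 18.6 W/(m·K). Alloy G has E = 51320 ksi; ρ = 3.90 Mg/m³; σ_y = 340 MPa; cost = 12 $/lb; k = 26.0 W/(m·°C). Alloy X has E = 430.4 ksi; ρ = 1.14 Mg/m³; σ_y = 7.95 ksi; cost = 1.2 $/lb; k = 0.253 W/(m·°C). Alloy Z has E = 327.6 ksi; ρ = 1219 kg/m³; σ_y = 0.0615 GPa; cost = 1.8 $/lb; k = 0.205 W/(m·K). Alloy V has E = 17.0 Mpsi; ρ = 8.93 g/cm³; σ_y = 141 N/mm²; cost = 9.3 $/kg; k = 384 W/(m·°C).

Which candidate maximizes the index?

Screen on constraints: σ_y ≥ 58.2 MPa; cost ≤ 21 $/kg; k ≥ 9.43 W/(m·K). Survivors: alloy F, alloy V.
After converting to SI:
  alloy F: E = 108.0 GPa, ρ = 4540 kg/m³
  alloy V: E = 117.2 GPa, ρ = 8930 kg/m³
  alloy F: M = 1.05×10⁻³
  alloy V: M = 0.548×10⁻³
Alloy F ranks first.

alloy F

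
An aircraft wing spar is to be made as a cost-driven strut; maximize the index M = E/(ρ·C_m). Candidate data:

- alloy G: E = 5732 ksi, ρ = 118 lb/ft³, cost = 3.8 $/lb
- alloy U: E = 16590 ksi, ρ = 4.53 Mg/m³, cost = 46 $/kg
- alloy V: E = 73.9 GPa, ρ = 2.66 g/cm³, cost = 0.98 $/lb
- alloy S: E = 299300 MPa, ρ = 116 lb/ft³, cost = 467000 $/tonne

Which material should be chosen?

alloy V

After converting to SI:
  alloy G: E = 39.52 GPa, ρ = 1890 kg/m³, cost = 8.377 $/kg
  alloy U: E = 114.4 GPa, ρ = 4530 kg/m³, cost = 46.00 $/kg
  alloy V: E = 73.90 GPa, ρ = 2660 kg/m³, cost = 2.160 $/kg
  alloy S: E = 299.3 GPa, ρ = 1858 kg/m³, cost = 467.0 $/kg
  alloy V: M = 12.9 MN·m per $
  alloy G: M = 2.50 MN·m per $
  alloy U: M = 0.549 MN·m per $
  alloy S: M = 0.345 MN·m per $
Alloy V has the largest M.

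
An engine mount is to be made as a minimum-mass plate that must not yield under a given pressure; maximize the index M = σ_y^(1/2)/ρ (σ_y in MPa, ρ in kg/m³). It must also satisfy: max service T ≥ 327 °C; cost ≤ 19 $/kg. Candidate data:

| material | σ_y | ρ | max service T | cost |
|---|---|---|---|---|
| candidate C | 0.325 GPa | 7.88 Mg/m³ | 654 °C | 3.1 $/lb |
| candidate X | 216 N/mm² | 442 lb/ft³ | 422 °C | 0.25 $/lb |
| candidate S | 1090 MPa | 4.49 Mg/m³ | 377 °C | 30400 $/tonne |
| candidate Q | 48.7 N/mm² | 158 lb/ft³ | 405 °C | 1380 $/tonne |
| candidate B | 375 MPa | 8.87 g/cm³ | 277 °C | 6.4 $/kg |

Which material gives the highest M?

Screen on constraints: max service T ≥ 327 °C; cost ≤ 19 $/kg. Survivors: candidate C, candidate X, candidate Q.
After converting to SI:
  candidate C: σ_y = 325.0 MPa, ρ = 7880 kg/m³
  candidate X: σ_y = 216.0 MPa, ρ = 7080 kg/m³
  candidate Q: σ_y = 48.70 MPa, ρ = 2531 kg/m³
  candidate Q: M = 2.76×10⁻³
  candidate C: M = 2.29×10⁻³
  candidate X: M = 2.08×10⁻³
The maximum is for candidate Q.

candidate Q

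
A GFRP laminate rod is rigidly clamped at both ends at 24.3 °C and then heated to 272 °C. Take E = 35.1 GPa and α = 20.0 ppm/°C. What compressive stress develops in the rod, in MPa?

174 MPa

ΔT = 247.7 K. Constrained thermal stress σ = E·α·ΔT = 35.10×10³ MPa × 20.0×10⁻⁶ × 247.7 = 174 MPa (compressive).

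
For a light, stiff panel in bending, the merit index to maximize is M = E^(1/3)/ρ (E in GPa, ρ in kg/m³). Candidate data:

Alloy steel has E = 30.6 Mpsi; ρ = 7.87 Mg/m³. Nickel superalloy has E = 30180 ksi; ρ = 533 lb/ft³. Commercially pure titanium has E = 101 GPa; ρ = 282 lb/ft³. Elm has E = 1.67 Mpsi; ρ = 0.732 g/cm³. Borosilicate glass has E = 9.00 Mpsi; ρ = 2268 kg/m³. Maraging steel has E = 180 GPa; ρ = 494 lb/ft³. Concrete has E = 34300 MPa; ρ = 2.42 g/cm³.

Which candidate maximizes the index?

Putting every candidate on a common basis:
  alloy steel: E = 211.0 GPa, ρ = 7870 kg/m³
  nickel superalloy: E = 208.1 GPa, ρ = 8538 kg/m³
  commercially pure titanium: E = 101.0 GPa, ρ = 4517 kg/m³
  elm: E = 11.51 GPa, ρ = 732.0 kg/m³
  borosilicate glass: E = 62.05 GPa, ρ = 2268 kg/m³
  maraging steel: E = 180.0 GPa, ρ = 7913 kg/m³
  concrete: E = 34.30 GPa, ρ = 2420 kg/m³
  elm: M = 3.08×10⁻³
  borosilicate glass: M = 1.75×10⁻³
  concrete: M = 1.34×10⁻³
  commercially pure titanium: M = 1.03×10⁻³
  alloy steel: M = 0.756×10⁻³
  maraging steel: M = 0.714×10⁻³
  nickel superalloy: M = 0.694×10⁻³
Elm has the largest M.

elm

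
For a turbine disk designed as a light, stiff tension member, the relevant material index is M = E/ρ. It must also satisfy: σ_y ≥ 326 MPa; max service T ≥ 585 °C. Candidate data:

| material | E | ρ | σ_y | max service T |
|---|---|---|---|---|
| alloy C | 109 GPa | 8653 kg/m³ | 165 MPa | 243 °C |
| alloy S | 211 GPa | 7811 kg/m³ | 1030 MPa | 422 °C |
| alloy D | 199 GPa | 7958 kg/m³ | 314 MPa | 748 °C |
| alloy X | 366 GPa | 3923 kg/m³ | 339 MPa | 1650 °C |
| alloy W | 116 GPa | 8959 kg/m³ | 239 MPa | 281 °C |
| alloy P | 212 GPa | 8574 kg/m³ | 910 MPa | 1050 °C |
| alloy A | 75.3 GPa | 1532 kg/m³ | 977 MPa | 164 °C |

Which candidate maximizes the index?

Screen on constraints: σ_y ≥ 326 MPa; max service T ≥ 585 °C. Survivors: alloy X, alloy P.
Evaluate M for each candidate:
  alloy X: M = 93.3 MN·m/kg
  alloy P: M = 24.7 MN·m/kg
Alloy X ranks first.

alloy X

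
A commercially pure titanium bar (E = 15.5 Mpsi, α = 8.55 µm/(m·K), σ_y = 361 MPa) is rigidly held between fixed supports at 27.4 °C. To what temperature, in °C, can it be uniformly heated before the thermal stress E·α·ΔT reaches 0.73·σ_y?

316 °C

E = 15.5 Mpsi = 106.9 GPa.
E·α·ΔT = 263.5 MPa ⇒ ΔT = 263.5 / (106.9×10³ × 8.55×10⁻⁶) = 288.4 K.
T = 27.4 + 288.4 = 315.8 °C.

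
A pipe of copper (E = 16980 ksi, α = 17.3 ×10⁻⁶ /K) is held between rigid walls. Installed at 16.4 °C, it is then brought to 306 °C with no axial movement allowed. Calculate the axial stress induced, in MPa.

587 MPa

E = 16980 ksi = 117.1 GPa.
ΔT = 289.6 K. Constrained thermal stress σ = E·α·ΔT = 117.1×10³ MPa × 17.3×10⁻⁶ × 289.6 = 587 MPa (compressive).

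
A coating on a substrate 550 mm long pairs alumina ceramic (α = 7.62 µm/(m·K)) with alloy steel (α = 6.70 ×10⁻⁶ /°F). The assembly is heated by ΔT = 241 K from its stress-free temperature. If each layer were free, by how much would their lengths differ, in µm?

589 µm

alloy steel: α = 6.70×10⁻⁶/°F × 9/5 = 12.1×10⁻⁶/K.
Δα = |7.62 − 12.1|×10⁻⁶/K = 4.44×10⁻⁶/K.
ΔL_mismatch = Δα·L·ΔT = 4.44×10⁻⁶ × 550.0 mm × 241.0 K = 589 µm.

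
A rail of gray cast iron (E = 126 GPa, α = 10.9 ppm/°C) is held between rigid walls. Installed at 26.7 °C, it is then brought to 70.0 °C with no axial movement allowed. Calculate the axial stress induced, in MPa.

59.5 MPa

ΔT = 43.30 K. Constrained thermal stress σ = E·α·ΔT = 126.0×10³ MPa × 10.9×10⁻⁶ × 43.30 = 59.5 MPa (compressive).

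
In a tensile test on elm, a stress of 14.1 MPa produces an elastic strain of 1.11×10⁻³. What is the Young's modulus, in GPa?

E = σ/ε = 14.1 MPa / 1.11×10⁻³ = 12700 MPa = 12.7 GPa.

12.7 GPa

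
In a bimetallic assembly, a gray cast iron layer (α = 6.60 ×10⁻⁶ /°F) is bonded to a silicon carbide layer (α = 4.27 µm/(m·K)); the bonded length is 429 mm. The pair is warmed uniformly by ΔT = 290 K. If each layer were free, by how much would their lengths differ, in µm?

947 µm

gray cast iron: α = 6.60×10⁻⁶/°F × 9/5 = 11.9×10⁻⁶/K.
Δα = |11.9 − 4.27|×10⁻⁶/K = 7.61×10⁻⁶/K.
ΔL_mismatch = Δα·L·ΔT = 7.61×10⁻⁶ × 429.0 mm × 290.0 K = 947 µm.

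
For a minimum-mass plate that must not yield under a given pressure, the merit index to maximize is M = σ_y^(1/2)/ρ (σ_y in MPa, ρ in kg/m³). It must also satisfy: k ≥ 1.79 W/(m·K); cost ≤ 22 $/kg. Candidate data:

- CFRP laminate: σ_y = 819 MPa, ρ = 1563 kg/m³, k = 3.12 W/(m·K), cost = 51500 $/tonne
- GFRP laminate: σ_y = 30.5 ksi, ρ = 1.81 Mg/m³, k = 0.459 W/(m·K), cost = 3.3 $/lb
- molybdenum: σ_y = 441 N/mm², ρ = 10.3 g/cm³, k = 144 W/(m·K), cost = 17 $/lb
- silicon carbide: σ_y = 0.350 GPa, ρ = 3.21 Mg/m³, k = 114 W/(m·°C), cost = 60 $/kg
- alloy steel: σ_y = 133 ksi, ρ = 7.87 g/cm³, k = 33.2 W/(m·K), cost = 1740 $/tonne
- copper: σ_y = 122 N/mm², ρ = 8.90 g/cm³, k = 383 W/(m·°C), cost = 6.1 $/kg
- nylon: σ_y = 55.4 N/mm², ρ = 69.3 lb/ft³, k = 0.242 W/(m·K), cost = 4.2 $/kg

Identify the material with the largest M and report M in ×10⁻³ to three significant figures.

Screen on constraints: k ≥ 1.79 W/(m·K); cost ≤ 22 $/kg. Survivors: alloy steel, copper.
Convert each candidate to consistent units, then evaluate M:
  alloy steel: σ_y = 917.0 MPa, ρ = 7870 kg/m³
  copper: σ_y = 122.0 MPa, ρ = 8900 kg/m³
  alloy steel: M = 3.85×10⁻³
  copper: M = 1.24×10⁻³
Alloy steel has the largest M.

alloy steel, M = 3.85×10⁻³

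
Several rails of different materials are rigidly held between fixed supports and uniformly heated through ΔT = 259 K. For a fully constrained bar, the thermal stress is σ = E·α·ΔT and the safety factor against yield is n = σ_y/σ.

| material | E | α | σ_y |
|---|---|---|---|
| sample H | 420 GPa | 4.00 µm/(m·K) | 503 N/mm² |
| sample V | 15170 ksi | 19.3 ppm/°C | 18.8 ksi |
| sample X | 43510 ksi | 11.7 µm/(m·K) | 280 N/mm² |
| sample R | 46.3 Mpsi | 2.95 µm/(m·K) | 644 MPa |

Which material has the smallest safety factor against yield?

sample V

Converting E to GPa, α to ×10⁻⁶/K, σ_y to MPa, then σ and n for each:
  sample H: E = 420.0, α = 4.00, σ_y = 503.0 → σ = 435 MPa, n = 1.16
  sample V: E = 104.6, α = 19.3, σ_y = 129.6 → σ = 523 MPa, n = 0.248
  sample X: E = 300.0, α = 11.7, σ_y = 280.0 → σ = 909 MPa, n = 0.308
  sample R: E = 319.2, α = 2.95, σ_y = 644.0 → σ = 244 MPa, n = 2.64
The minimum is sample V at n = 0.248.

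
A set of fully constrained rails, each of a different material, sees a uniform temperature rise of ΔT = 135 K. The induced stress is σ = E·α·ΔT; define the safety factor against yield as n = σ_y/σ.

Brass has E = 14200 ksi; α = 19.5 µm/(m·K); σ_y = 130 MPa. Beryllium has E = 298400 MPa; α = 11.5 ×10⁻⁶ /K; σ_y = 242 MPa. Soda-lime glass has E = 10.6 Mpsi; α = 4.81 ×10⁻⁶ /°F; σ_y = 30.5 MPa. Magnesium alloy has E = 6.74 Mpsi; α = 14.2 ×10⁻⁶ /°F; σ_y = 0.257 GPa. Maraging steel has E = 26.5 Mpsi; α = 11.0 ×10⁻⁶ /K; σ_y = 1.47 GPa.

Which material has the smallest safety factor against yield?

soda-lime glass

With everything in SI (GPa, ×10⁻⁶/K, MPa):
  brass: E = 97.91, α = 19.5, σ_y = 130.0 → σ = 258 MPa, n = 0.504
  beryllium: E = 298.4, α = 11.5, σ_y = 242.0 → σ = 463 MPa, n = 0.522
  soda-lime glass: E = 73.08, α = 8.66, σ_y = 30.50 → σ = 85.4 MPa, n = 0.357
  magnesium alloy: E = 46.47, α = 25.6, σ_y = 257.0 → σ = 160 MPa, n = 1.60
  maraging steel: E = 182.7, α = 11.0, σ_y = 1470 → σ = 271 MPa, n = 5.42
The minimum is soda-lime glass at n = 0.357.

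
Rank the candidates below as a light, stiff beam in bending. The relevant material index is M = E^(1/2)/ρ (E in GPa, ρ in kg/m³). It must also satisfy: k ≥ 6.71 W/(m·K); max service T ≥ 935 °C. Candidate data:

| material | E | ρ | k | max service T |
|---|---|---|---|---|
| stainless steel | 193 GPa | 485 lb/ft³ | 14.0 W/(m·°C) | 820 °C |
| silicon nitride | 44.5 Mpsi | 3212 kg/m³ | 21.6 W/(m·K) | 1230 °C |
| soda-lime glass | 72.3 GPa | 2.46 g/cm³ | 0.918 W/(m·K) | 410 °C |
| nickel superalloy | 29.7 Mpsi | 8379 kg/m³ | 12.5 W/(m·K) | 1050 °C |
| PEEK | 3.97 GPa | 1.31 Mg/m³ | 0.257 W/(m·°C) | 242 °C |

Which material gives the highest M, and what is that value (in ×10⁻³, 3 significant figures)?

Screen on constraints: k ≥ 6.71 W/(m·K); max service T ≥ 935 °C. Survivors: silicon nitride, nickel superalloy.
Putting every candidate on a common basis:
  silicon nitride: E = 306.8 GPa, ρ = 3212 kg/m³
  nickel superalloy: E = 204.8 GPa, ρ = 8379 kg/m³
  silicon nitride: M = 5.45×10⁻³
  nickel superalloy: M = 1.71×10⁻³
Silicon nitride has the largest M.

silicon nitride, M = 5.45×10⁻³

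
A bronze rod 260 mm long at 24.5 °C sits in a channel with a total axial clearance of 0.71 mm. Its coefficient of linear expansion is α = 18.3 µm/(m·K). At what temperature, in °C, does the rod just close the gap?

174 °C

α·L₀·ΔT = 0.71 mm ⇒ ΔT = 0.71 / (18.3×10⁻⁶ × 260.0) = 149.2 K.
T = 24.5 + 149.2 = 173.7 °C.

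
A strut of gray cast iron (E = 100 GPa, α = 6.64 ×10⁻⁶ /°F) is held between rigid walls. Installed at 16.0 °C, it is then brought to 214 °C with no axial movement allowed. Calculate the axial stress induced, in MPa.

237 MPa

α = 6.64×10⁻⁶/°F × 9/5 = 12.0×10⁻⁶/K.
ΔT = 198.0 K. Constrained thermal stress σ = E·α·ΔT = 100.0×10³ MPa × 12.0×10⁻⁶ × 198.0 = 237 MPa (compressive).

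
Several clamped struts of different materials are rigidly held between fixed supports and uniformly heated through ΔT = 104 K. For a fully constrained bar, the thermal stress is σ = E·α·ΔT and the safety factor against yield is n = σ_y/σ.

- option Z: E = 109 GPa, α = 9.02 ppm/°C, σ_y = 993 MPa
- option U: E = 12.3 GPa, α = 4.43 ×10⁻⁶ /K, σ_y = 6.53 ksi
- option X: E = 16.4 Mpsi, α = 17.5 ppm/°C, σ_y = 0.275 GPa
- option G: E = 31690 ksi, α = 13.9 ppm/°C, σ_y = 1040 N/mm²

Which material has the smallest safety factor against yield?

With everything in SI (GPa, ×10⁻⁶/K, MPa):
  option Z: E = 109.0, α = 9.02, σ_y = 993.0 → σ = 102 MPa, n = 9.71
  option U: E = 12.30, α = 4.43, σ_y = 45.02 → σ = 5.67 MPa, n = 7.94
  option X: E = 113.1, α = 17.5, σ_y = 275.0 → σ = 206 MPa, n = 1.34
  option G: E = 218.5, α = 13.9, σ_y = 1040 → σ = 316 MPa, n = 3.29
Smallest n: option X with n = 1.34.

option X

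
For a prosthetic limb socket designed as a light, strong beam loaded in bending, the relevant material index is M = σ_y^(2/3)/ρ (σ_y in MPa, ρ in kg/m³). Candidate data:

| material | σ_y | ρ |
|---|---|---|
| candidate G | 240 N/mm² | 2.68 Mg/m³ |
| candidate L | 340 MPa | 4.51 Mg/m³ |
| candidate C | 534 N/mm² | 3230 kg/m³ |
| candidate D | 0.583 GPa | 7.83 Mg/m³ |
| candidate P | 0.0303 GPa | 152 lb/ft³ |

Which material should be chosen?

In SI units:
  candidate G: σ_y = 240.0 MPa, ρ = 2680 kg/m³
  candidate L: σ_y = 340.0 MPa, ρ = 4510 kg/m³
  candidate C: σ_y = 534.0 MPa, ρ = 3230 kg/m³
  candidate D: σ_y = 583.0 MPa, ρ = 7830 kg/m³
  candidate P: σ_y = 30.30 MPa, ρ = 2435 kg/m³
  candidate C: M = 20.4×10⁻³
  candidate G: M = 14.4×10⁻³
  candidate L: M = 10.8×10⁻³
  candidate D: M = 8.91×10⁻³
  candidate P: M = 3.99×10⁻³
Candidate C ranks first.

candidate C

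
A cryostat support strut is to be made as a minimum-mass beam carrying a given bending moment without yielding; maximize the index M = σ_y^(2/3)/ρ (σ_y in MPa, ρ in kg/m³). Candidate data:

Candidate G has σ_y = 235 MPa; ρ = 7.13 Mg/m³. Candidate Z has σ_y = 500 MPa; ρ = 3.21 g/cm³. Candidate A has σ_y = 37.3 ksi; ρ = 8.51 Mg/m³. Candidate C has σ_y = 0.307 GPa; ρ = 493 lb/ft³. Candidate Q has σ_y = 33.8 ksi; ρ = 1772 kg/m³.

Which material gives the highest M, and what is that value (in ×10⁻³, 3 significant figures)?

candidate Q, M = 21.4×10⁻³

In SI units:
  candidate G: σ_y = 235.0 MPa, ρ = 7130 kg/m³
  candidate Z: σ_y = 500.0 MPa, ρ = 3210 kg/m³
  candidate A: σ_y = 257.2 MPa, ρ = 8510 kg/m³
  candidate C: σ_y = 307.0 MPa, ρ = 7897 kg/m³
  candidate Q: σ_y = 233.0 MPa, ρ = 1772 kg/m³
  candidate Q: M = 21.4×10⁻³
  candidate Z: M = 19.6×10⁻³
  candidate C: M = 5.76×10⁻³
  candidate G: M = 5.34×10⁻³
  candidate A: M = 4.75×10⁻³
Candidate Q ranks first.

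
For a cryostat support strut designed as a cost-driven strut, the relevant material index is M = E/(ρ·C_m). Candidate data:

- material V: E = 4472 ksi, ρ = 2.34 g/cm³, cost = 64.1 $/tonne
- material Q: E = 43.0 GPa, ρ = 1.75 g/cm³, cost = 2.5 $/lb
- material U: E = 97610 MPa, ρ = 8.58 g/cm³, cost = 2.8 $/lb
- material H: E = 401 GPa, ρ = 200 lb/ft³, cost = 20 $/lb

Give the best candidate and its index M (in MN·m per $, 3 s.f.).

material V, M = 206 MN·m per $

Normalizing units and computing the index:
  material V: E = 30.83 GPa, ρ = 2340 kg/m³, cost = 0.06410 $/kg
  material Q: E = 43.00 GPa, ρ = 1750 kg/m³, cost = 5.511 $/kg
  material U: E = 97.61 GPa, ρ = 8580 kg/m³, cost = 6.173 $/kg
  material H: E = 401.0 GPa, ρ = 3204 kg/m³, cost = 44.09 $/kg
  material V: M = 206 MN·m per $
  material Q: M = 4.46 MN·m per $
  material H: M = 2.84 MN·m per $
  material U: M = 1.84 MN·m per $
Material V ranks first.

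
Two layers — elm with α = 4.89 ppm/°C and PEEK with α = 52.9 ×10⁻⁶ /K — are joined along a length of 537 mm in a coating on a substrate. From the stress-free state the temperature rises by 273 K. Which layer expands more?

PEEK

α(elm) = 4.89×10⁻⁶/K vs α(PEEK) = 52.9×10⁻⁶/K.
Higher α expands more for the same ΔT: PEEK.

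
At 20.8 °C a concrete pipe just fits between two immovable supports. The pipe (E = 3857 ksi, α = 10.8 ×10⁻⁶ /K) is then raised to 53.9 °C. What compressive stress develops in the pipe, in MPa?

9.51 MPa

E = 3857 ksi = 26.59 GPa.
ΔT = 33.10 K. Constrained thermal stress σ = E·α·ΔT = 26.59×10³ MPa × 10.8×10⁻⁶ × 33.10 = 9.51 MPa (compressive).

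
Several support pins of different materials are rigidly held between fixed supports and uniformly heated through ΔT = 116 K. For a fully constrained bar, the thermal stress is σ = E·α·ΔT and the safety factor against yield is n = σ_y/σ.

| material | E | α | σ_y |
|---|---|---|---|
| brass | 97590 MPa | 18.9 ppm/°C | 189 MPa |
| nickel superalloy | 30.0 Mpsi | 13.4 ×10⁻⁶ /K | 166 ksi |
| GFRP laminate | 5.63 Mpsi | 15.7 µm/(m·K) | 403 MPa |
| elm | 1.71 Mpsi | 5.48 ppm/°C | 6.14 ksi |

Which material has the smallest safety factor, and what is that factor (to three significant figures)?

brass, n = 0.883

Converting E to GPa, α to ×10⁻⁶/K, σ_y to MPa, then σ and n for each:
  brass: E = 97.59, α = 18.9, σ_y = 189.0 → σ = 214 MPa, n = 0.883
  nickel superalloy: E = 206.8, α = 13.4, σ_y = 1145 → σ = 322 MPa, n = 3.56
  GFRP laminate: E = 38.82, α = 15.7, σ_y = 403.0 → σ = 70.7 MPa, n = 5.70
  elm: E = 11.79, α = 5.48, σ_y = 42.33 → σ = 7.49 MPa, n = 5.65
The minimum is brass at n = 0.883.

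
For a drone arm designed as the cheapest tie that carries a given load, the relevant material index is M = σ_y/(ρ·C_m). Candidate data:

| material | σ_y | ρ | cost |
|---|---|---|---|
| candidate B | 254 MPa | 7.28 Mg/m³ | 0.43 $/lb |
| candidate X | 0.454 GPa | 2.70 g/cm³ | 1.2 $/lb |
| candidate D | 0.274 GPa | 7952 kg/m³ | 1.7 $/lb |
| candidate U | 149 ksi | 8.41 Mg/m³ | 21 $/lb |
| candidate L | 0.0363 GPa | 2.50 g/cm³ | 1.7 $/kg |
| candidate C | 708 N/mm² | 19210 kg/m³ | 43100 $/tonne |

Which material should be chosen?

candidate X

Normalizing units and computing the index:
  candidate B: σ_y = 254.0 MPa, ρ = 7280 kg/m³, cost = 0.9480 $/kg
  candidate X: σ_y = 454.0 MPa, ρ = 2700 kg/m³, cost = 2.646 $/kg
  candidate D: σ_y = 274.0 MPa, ρ = 7952 kg/m³, cost = 3.748 $/kg
  candidate U: σ_y = 1027 MPa, ρ = 8410 kg/m³, cost = 46.30 $/kg
  candidate L: σ_y = 36.30 MPa, ρ = 2500 kg/m³, cost = 1.700 $/kg
  candidate C: σ_y = 708.0 MPa, ρ = 19210 kg/m³, cost = 43.10 $/kg
  candidate X: M = 63.6 kN·m per $
  candidate B: M = 36.8 kN·m per $
  candidate D: M = 9.19 kN·m per $
  candidate L: M = 8.54 kN·m per $
  candidate U: M = 2.64 kN·m per $
  candidate C: M = 0.855 kN·m per $
Candidate X ranks first.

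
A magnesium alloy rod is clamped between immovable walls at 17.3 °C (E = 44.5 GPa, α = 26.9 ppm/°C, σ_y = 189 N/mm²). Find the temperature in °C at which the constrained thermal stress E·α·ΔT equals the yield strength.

σ_y = 189 N/mm² = 189.0 MPa.
E·α·ΔT = 189.0 MPa ⇒ ΔT = 189.0 / (44.50×10³ × 26.9×10⁻⁶) = 157.9 K.
T = 17.3 + 157.9 = 175.2 °C.

175 °C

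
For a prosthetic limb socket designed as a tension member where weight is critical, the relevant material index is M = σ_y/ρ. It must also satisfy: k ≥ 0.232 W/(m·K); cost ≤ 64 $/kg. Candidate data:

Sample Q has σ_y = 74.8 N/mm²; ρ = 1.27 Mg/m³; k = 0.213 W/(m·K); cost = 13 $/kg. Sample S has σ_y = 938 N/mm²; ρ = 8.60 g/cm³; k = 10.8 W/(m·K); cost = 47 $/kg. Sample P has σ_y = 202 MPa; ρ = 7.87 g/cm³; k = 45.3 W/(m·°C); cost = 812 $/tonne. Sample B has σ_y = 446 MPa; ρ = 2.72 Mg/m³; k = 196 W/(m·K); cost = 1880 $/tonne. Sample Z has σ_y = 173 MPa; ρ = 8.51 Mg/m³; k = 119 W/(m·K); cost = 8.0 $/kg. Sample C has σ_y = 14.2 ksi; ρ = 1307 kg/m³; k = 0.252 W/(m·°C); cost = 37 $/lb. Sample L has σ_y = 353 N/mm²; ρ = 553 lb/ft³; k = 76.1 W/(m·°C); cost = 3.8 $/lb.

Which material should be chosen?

Screen on constraints: k ≥ 0.232 W/(m·K); cost ≤ 64 $/kg. Survivors: sample S, sample P, sample B, sample Z, sample L.
In SI units:
  sample S: σ_y = 938.0 MPa, ρ = 8600 kg/m³
  sample P: σ_y = 202.0 MPa, ρ = 7870 kg/m³
  sample B: σ_y = 446.0 MPa, ρ = 2720 kg/m³
  sample Z: σ_y = 173.0 MPa, ρ = 8510 kg/m³
  sample L: σ_y = 353.0 MPa, ρ = 8858 kg/m³
  sample B: M = 164 kN·m/kg
  sample S: M = 109 kN·m/kg
  sample L: M = 39.9 kN·m/kg
  sample P: M = 25.7 kN·m/kg
  sample Z: M = 20.3 kN·m/kg
Sample B ranks first.

sample B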